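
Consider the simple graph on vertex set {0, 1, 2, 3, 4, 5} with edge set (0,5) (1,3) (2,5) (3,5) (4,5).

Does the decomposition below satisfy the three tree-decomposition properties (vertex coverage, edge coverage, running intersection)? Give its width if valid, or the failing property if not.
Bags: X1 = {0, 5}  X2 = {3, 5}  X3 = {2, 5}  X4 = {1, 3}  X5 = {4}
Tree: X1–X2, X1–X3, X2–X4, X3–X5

A tree decomposition must satisfy three properties: every vertex lies in some bag; for every edge, both endpoints lie together in some bag; and for every vertex, the bags containing it form a connected subtree. Here edge (5,4) lies in no bag, so the decomposition is invalid.

No — edge (5,4) lies in no bag.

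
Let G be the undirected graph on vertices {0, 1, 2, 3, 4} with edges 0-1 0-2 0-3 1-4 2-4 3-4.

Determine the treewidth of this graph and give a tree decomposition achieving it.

Every bag has size at most 3, so the width is 3 − 1 = 2 and tw(G) ≤ 2. For the lower bound, G contains the cycle 1–4–3–0–1, so G is not a forest; only forests have treewidth ≤ 1, hence tw(G) ≥ 2. Therefore the treewidth is 2.

Treewidth 2.
Bags: B1 = {0, 1, 4}  B2 = {0, 3, 4}  B3 = {0, 2, 4}
Tree: B1–B2, B2–B3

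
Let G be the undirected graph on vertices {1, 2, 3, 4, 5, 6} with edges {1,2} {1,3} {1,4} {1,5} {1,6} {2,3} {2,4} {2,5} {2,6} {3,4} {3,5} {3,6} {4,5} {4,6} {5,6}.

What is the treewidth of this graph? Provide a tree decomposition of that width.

With just one bag of size 6, the width is 6 − 1 = 5, so tw(G) ≤ 5. On the other hand G contains the 6-clique {1, 2, 3, 4, 5, 6}. A clique must lie in a single bag of any decomposition, so no decomposition can have width below 5. Hence tw(G) = 5 exactly.

Treewidth 5.
Bags: B1 = {1, 2, 3, 4, 5, 6}
Tree: (single bag)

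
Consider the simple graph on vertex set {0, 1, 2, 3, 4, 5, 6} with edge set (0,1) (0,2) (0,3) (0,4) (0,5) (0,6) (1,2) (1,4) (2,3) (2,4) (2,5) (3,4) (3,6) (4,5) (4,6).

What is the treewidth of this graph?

3

A width-3 tree decomposition is:
Bags: B1 = {0, 2, 3, 4}  B2 = {0, 3, 4, 6}  B3 = {0, 2, 4, 5}  B4 = {0, 1, 2, 4}
Tree: B1–B2, B1–B3, B3–B4
The largest bag has 4 vertices, giving width 3; this decomposition certifies tw(G) ≤ 3. Conversely, {0, 1, 2, 4} is a clique of size 4, and the vertices of any clique must share a bag in every tree decomposition; so some bag has ≥ 4 vertices and tw(G) ≥ 3. Therefore the treewidth is 3.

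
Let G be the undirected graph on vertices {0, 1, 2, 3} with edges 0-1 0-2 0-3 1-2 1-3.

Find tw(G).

2

A width-2 tree decomposition is:
Bags: B1 = {0, 1, 2}  B2 = {0, 1, 3}
Tree: B1–B2
The largest bag has 3 vertices, giving width 2; this decomposition certifies tw(G) ≤ 2. For the lower bound, the 3 vertices {0, 1, 2} are pairwise adjacent, and any tree decomposition puts a clique entirely inside one bag — forcing width ≥ 2. The upper and lower bounds meet at 2, so that is the treewidth.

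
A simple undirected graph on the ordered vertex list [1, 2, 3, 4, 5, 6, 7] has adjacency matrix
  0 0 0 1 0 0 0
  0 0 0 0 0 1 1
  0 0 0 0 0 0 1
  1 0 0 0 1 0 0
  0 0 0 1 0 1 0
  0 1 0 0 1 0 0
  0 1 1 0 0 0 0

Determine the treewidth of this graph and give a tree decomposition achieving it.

Treewidth 1.
One optimal decomposition is:
Bags: B1 = {4, 5}  B2 = {1, 4}  B3 = {5, 6}  B4 = {2, 6}  B5 = {2, 7}  B6 = {3, 7}
Tree: B1–B2, B1–B3, B3–B4, B4–B5, B5–B6

The largest bag has 2 vertices, giving width 1; this decomposition certifies tw(G) ≤ 1. Any graph with an edge has treewidth ≥ 1, and G has the edge 4–5. Hence tw(G) = 1 exactly.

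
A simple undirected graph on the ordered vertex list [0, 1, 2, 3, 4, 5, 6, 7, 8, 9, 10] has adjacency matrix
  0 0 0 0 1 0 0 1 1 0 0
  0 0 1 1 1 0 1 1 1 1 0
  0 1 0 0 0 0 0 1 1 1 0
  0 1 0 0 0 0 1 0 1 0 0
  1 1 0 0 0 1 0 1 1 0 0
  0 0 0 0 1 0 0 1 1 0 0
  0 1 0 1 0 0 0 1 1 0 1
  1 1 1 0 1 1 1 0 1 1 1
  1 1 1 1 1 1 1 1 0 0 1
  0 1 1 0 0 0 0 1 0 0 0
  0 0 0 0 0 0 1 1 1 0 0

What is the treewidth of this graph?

A width-3 tree decomposition is:
Bags: B1 = {4, 5, 7, 8}  B2 = {1, 4, 7, 8}  B3 = {1, 6, 7, 8}  B4 = {1, 2, 7, 8}  B5 = {1, 2, 7, 9}  B6 = {0, 4, 7, 8}  B7 = {6, 7, 8, 10}  B8 = {1, 3, 6, 8}
Tree: B1–B2, B2–B3, B2–B4, B4–B5, B1–B6, B3–B7, B3–B8
Each bag holds 4 vertices, so the decomposition has width 3, which upper-bounds the treewidth. Conversely, {1, 3, 6, 8} is a clique of size 4, and the vertices of any clique must share a bag in every tree decomposition; so some bag has ≥ 4 vertices and tw(G) ≥ 3. Hence tw(G) = 3 exactly.

3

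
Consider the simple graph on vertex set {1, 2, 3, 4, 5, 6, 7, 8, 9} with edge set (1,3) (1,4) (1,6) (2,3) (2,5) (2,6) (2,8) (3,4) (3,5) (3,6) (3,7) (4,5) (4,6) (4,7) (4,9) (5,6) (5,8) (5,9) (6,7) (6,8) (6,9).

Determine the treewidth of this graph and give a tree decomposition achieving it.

Every bag has size at most 4, so the width is 4 − 1 = 3 and tw(G) ≤ 3. For the lower bound, the 4 vertices {2, 5, 6, 8} are pairwise adjacent, and any tree decomposition puts a clique entirely inside one bag — forcing width ≥ 3. The upper and lower bounds meet at 3, so that is the treewidth.

Treewidth 3.
Bags: B1 = {3, 4, 5, 6}  B2 = {2, 3, 5, 6}  B3 = {4, 5, 6, 9}  B4 = {1, 3, 4, 6}  B5 = {3, 4, 6, 7}  B6 = {2, 5, 6, 8}
Tree: B1–B2, B1–B3, B1–B4, B1–B5, B2–B6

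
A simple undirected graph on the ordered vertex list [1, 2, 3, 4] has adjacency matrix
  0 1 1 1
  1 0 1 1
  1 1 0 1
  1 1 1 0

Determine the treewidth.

3

A width-3 tree decomposition is:
Bags: B1 = {1, 2, 3, 4}
Tree: (single bag)
A single bag containing all 4 vertices is trivially a valid decomposition of width 3. For the lower bound, the 4 vertices {1, 2, 3, 4} are pairwise adjacent, and any tree decomposition puts a clique entirely inside one bag — forcing width ≥ 3. The upper and lower bounds meet at 3, so that is the treewidth.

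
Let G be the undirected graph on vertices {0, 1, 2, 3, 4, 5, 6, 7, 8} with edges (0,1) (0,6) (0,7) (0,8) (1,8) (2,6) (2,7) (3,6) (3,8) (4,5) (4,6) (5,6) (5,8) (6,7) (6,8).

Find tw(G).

A width-2 tree decomposition is:
Bags: B1 = {5, 6, 8}  B2 = {0, 6, 8}  B3 = {4, 5, 6}  B4 = {0, 6, 7}  B5 = {0, 1, 8}  B6 = {3, 6, 8}  B7 = {2, 6, 7}
Tree: B1–B2, B1–B3, B2–B4, B2–B5, B2–B6, B4–B7
Every bag has size at most 3, so the width is 3 − 1 = 2 and tw(G) ≤ 2. Conversely, {0, 1, 8} is a clique of size 3, and the vertices of any clique must share a bag in every tree decomposition; so some bag has ≥ 3 vertices and tw(G) ≥ 2. Hence tw(G) = 2 exactly.

2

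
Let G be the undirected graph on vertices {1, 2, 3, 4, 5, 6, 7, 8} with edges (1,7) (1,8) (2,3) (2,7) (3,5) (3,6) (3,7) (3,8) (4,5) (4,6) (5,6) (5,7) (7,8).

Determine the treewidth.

A width-2 tree decomposition is:
Bags: B1 = {2, 3, 7}  B2 = {3, 5, 7}  B3 = {3, 7, 8}  B4 = {3, 5, 6}  B5 = {4, 5, 6}  B6 = {1, 7, 8}
Tree: B1–B2, B1–B3, B2–B4, B4–B5, B3–B6
Each bag holds 3 vertices, so the decomposition has width 2, which upper-bounds the treewidth. Conversely, {1, 7, 8} is a clique of size 3, and the vertices of any clique must share a bag in every tree decomposition; so some bag has ≥ 3 vertices and tw(G) ≥ 2. Combining the bounds, tw(G) = 2.

2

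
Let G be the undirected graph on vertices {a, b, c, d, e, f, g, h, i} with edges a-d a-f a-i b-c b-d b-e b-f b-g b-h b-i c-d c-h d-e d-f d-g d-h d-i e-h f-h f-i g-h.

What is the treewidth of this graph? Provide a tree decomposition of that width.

The largest bag has 4 vertices, giving width 3; this decomposition certifies tw(G) ≤ 3. For the lower bound, the 4 vertices {a, d, f, i} are pairwise adjacent, and any tree decomposition puts a clique entirely inside one bag — forcing width ≥ 3. Therefore the treewidth is 3.

Treewidth 3.
Bags: B1 = {b, d, f, i}  B2 = {b, d, f, h}  B3 = {a, d, f, i}  B4 = {b, c, d, h}  B5 = {b, d, e, h}  B6 = {b, d, g, h}
Tree: B1–B2, B1–B3, B2–B4, B2–B5, B5–B6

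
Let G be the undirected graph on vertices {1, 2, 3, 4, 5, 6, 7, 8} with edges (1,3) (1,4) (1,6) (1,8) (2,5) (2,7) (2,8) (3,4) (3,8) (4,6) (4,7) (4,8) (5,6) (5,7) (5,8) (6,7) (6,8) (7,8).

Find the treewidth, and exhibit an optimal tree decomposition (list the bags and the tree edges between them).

Treewidth 3.
Bags: B1 = {5, 6, 7, 8}  B2 = {4, 6, 7, 8}  B3 = {2, 5, 7, 8}  B4 = {1, 4, 6, 8}  B5 = {1, 3, 4, 8}
Tree: B1–B2, B1–B3, B2–B4, B4–B5

Every bag has size at most 4, so the width is 4 − 1 = 3 and tw(G) ≤ 3. For the lower bound, the 4 vertices {2, 5, 7, 8} are pairwise adjacent, and any tree decomposition puts a clique entirely inside one bag — forcing width ≥ 3. Combining the bounds, tw(G) = 3.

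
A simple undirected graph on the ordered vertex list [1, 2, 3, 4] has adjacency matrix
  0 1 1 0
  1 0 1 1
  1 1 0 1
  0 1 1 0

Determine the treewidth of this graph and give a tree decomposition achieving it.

The largest bag has 3 vertices, giving width 2; this decomposition certifies tw(G) ≤ 2. Conversely, {1, 2, 3} is a clique of size 3, and the vertices of any clique must share a bag in every tree decomposition; so some bag has ≥ 3 vertices and tw(G) ≥ 2. The upper and lower bounds meet at 2, so that is the treewidth.

Treewidth 2.
One such decomposition:
Bags: B1 = {2, 3, 4}  B2 = {1, 2, 3}
Tree: B1–B2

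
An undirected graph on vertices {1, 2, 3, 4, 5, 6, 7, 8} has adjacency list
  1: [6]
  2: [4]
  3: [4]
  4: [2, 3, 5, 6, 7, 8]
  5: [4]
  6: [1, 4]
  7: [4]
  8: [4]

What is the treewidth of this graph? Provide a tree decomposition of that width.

Treewidth 1.
One such decomposition:
Bags: B1 = {4, 7}  B2 = {3, 4}  B3 = {4, 5}  B4 = {4, 8}  B5 = {4, 6}  B6 = {2, 4}  B7 = {1, 6}
Tree: B1–B2, B2–B3, B3–B4, B4–B5, B5–B6, B5–B7

Each bag holds 2 vertices, so the decomposition has width 1, which upper-bounds the treewidth. Since G has at least one edge (e.g. 4–7), it is not an edgeless graph, so tw(G) ≥ 1. The upper and lower bounds meet at 1, so that is the treewidth.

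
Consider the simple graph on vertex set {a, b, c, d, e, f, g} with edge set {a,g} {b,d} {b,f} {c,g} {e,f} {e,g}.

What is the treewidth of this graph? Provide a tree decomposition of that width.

The largest bag has 2 vertices, giving width 1; this decomposition certifies tw(G) ≤ 1. G has an edge, so its treewidth is at least 1. Therefore the treewidth is 1.

Treewidth 1.
One such decomposition:
Bags: B1 = {e, f}  B2 = {b, f}  B3 = {e, g}  B4 = {b, d}  B5 = {c, g}  B6 = {a, g}
Tree: B1–B2, B1–B3, B2–B4, B3–B5, B3–B6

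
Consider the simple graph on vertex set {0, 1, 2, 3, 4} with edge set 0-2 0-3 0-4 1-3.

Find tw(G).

A width-1 tree decomposition is:
Bags: B1 = {0, 3}  B2 = {1, 3}  B3 = {0, 4}  B4 = {0, 2}
Tree: B1–B2, B1–B3, B1–B4
Each bag holds 2 vertices, so the decomposition has width 1, which upper-bounds the treewidth. Since G has at least one edge (e.g. 0–3), it is not an edgeless graph, so tw(G) ≥ 1. Combining the bounds, tw(G) = 1.

1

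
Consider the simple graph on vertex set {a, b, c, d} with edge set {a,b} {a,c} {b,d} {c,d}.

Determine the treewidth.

2

A width-2 tree decomposition is:
Bags: B1 = {a, c, d}  B2 = {a, b, d}
Tree: B1–B2
Each bag holds 3 vertices, so the decomposition has width 2, which upper-bounds the treewidth. The edges d–c–a–b–d form a cycle, so G is not a tree and its treewidth is at least 2. Combining the bounds, tw(G) = 2.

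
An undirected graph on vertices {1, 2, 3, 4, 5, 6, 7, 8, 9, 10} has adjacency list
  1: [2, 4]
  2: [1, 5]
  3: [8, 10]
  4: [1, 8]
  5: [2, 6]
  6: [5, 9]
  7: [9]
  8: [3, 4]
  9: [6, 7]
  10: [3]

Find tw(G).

1

A width-1 tree decomposition is:
Bags: B1 = {3, 10}  B2 = {3, 8}  B3 = {4, 8}  B4 = {1, 4}  B5 = {1, 2}  B6 = {2, 5}  B7 = {5, 6}  B8 = {6, 9}  B9 = {7, 9}
Tree: B1–B2, B2–B3, B3–B4, B4–B5, B5–B6, B6–B7, B7–B8, B8–B9
The largest bag has 2 vertices, giving width 1; this decomposition certifies tw(G) ≤ 1. Since G has at least one edge (e.g. 10–3), it is not an edgeless graph, so tw(G) ≥ 1. Hence tw(G) = 1 exactly.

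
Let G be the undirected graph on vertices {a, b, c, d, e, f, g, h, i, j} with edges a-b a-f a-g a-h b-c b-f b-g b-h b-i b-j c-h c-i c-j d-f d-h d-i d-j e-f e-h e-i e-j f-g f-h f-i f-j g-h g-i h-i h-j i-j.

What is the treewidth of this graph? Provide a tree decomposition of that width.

Every bag has size at most 5, so the width is 5 − 1 = 4 and tw(G) ≤ 4. On the other hand G contains the 5-clique {b, c, h, i, j}. A clique must lie in a single bag of any decomposition, so no decomposition can have width below 4. Therefore the treewidth is 4.

Treewidth 4.
One such decomposition:
Bags: B1 = {e, f, h, i, j}  B2 = {b, f, h, i, j}  B3 = {b, f, g, h, i}  B4 = {a, b, f, g, h}  B5 = {b, c, h, i, j}  B6 = {d, f, h, i, j}
Tree: B1–B2, B2–B3, B3–B4, B2–B5, B2–B6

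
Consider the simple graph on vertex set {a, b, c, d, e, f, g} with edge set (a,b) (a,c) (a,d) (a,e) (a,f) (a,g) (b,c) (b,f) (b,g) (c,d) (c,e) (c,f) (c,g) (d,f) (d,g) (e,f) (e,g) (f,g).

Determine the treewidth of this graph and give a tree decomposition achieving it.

Each bag holds 5 vertices, so the decomposition has width 4, which upper-bounds the treewidth. Conversely, {a, c, d, f, g} is a clique of size 5, and the vertices of any clique must share a bag in every tree decomposition; so some bag has ≥ 5 vertices and tw(G) ≥ 4. Combining the bounds, tw(G) = 4.

Treewidth 4.
One such decomposition:
Bags: B1 = {a, c, e, f, g}  B2 = {a, b, c, f, g}  B3 = {a, c, d, f, g}
Tree: B1–B2, B1–B3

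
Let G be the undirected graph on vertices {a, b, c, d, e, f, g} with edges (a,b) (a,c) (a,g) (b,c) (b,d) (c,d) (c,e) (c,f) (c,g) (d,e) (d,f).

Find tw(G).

2

A width-2 tree decomposition is:
Bags: B1 = {b, c, d}  B2 = {a, b, c}  B3 = {c, d, e}  B4 = {a, c, g}  B5 = {c, d, f}
Tree: B1–B2, B1–B3, B2–B4, B3–B5
Each bag holds 3 vertices, so the decomposition has width 2, which upper-bounds the treewidth. For the lower bound, the 3 vertices {c, d, e} are pairwise adjacent, and any tree decomposition puts a clique entirely inside one bag — forcing width ≥ 2. The upper and lower bounds meet at 2, so that is the treewidth.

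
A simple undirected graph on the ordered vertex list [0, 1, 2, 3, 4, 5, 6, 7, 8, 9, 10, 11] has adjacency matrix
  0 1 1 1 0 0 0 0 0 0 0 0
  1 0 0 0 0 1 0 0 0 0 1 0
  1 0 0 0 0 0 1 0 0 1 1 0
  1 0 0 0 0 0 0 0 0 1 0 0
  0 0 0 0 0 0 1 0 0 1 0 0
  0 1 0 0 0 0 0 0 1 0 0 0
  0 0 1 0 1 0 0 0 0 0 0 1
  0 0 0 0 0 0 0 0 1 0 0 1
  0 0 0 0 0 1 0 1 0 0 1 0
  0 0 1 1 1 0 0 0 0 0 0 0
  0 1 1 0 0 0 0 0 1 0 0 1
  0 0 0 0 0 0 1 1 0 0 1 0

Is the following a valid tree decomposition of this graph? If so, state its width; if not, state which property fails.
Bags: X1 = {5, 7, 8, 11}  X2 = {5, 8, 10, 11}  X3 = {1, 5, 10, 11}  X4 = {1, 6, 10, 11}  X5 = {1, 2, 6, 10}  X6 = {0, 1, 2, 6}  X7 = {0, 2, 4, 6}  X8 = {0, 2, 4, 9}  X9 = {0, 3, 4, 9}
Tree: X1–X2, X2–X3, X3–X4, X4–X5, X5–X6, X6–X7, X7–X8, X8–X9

Yes; width 3.

Every vertex of G appears in some bag (union = {0, 1, 2, 3, 4, 5, 6, 7, 8, 9, 10, 11}); every edge is covered by a bag; and for each vertex v the set of bags containing v is connected in the bag tree. The decomposition is therefore valid. The largest bag has 4 vertices, so the width is 3.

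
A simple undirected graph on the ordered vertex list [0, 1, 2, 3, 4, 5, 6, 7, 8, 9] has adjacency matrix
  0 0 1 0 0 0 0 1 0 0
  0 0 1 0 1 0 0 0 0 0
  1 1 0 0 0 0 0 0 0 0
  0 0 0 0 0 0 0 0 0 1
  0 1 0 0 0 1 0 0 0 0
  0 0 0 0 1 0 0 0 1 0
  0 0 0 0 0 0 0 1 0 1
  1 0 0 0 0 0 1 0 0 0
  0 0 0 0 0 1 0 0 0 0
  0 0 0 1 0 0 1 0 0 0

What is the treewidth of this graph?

1

A width-1 tree decomposition is:
Bags: B1 = {5, 8}  B2 = {4, 5}  B3 = {1, 4}  B4 = {1, 2}  B5 = {0, 2}  B6 = {0, 7}  B7 = {6, 7}  B8 = {6, 9}  B9 = {3, 9}
Tree: B1–B2, B2–B3, B3–B4, B4–B5, B5–B6, B6–B7, B7–B8, B8–B9
Each bag holds 2 vertices, so the decomposition has width 1, which upper-bounds the treewidth. Any graph with an edge has treewidth ≥ 1, and G has the edge 8–5. The upper and lower bounds meet at 1, so that is the treewidth.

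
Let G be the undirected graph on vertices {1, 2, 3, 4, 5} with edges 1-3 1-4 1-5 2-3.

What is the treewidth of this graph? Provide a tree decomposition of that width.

Treewidth 1.
Bags: B1 = {1, 3}  B2 = {1, 4}  B3 = {2, 3}  B4 = {1, 5}
Tree: B1–B2, B1–B3, B1–B4

Every bag has size at most 2, so the width is 2 − 1 = 1 and tw(G) ≤ 1. Any graph with an edge has treewidth ≥ 1, and G has the edge 1–3. Hence tw(G) = 1 exactly.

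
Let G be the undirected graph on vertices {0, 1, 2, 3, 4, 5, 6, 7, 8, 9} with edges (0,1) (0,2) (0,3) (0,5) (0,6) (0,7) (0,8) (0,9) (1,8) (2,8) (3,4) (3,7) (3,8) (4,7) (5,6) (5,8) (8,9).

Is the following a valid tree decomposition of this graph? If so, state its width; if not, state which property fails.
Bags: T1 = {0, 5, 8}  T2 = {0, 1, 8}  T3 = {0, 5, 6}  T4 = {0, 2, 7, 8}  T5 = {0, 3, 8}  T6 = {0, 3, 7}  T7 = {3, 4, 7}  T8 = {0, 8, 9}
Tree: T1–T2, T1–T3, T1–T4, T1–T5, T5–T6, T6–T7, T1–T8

A tree decomposition must satisfy three properties: every vertex lies in some bag; for every edge, both endpoints lie together in some bag; and for every vertex, the bags containing it form a connected subtree. Here bags containing vertex 7 are not connected in the tree, so the decomposition is invalid.

No — bags containing vertex 7 are not connected in the tree.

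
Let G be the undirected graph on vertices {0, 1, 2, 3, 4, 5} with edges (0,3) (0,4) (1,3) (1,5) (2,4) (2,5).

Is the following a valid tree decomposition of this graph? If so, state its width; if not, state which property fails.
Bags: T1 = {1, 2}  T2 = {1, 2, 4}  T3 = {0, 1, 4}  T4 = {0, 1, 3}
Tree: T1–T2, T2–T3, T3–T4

A tree decomposition must satisfy three properties: every vertex lies in some bag; for every edge, both endpoints lie together in some bag; and for every vertex, the bags containing it form a connected subtree. Here vertex 5 appears in no bag, so the decomposition is invalid.

No — vertex 5 appears in no bag.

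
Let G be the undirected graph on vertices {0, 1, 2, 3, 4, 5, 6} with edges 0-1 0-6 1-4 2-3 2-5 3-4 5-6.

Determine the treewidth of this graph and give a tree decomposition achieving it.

The largest bag has 3 vertices, giving width 2; this decomposition certifies tw(G) ≤ 2. The edges 2–3–4–1–0–6–5–2 form a cycle, so G is not a tree and its treewidth is at least 2. The upper and lower bounds meet at 2, so that is the treewidth.

Treewidth 2.
One such decomposition:
Bags: B1 = {2, 3, 4}  B2 = {1, 2, 4}  B3 = {0, 1, 2}  B4 = {0, 2, 6}  B5 = {2, 5, 6}
Tree: B1–B2, B2–B3, B3–B4, B4–B5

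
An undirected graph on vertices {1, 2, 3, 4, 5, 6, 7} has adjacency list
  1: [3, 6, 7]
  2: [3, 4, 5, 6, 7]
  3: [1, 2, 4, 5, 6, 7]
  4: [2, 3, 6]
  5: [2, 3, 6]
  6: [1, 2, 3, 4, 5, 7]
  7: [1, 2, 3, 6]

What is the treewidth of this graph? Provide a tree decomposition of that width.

The largest bag has 4 vertices, giving width 3; this decomposition certifies tw(G) ≤ 3. Conversely, {1, 3, 6, 7} is a clique of size 4, and the vertices of any clique must share a bag in every tree decomposition; so some bag has ≥ 4 vertices and tw(G) ≥ 3. Therefore the treewidth is 3.

Treewidth 3.
One optimal decomposition is:
Bags: B1 = {2, 3, 6, 7}  B2 = {1, 3, 6, 7}  B3 = {2, 3, 4, 6}  B4 = {2, 3, 5, 6}
Tree: B1–B2, B1–B3, B3–B4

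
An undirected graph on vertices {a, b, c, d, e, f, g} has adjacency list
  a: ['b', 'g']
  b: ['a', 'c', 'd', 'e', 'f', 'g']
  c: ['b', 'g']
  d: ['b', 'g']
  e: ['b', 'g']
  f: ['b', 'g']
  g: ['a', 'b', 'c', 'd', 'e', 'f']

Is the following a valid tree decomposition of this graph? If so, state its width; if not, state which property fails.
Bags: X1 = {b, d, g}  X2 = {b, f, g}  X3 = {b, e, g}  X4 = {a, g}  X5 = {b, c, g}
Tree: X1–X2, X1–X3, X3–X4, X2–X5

A tree decomposition must satisfy three properties: every vertex lies in some bag; for every edge, both endpoints lie together in some bag; and for every vertex, the bags containing it form a connected subtree. Here edge (b,a) lies in no bag, so the decomposition is invalid.

No — edge (b,a) lies in no bag.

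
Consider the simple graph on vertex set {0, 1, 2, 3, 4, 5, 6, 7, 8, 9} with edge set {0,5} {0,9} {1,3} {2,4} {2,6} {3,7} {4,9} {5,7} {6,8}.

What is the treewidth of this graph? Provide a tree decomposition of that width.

Each bag holds 2 vertices, so the decomposition has width 1, which upper-bounds the treewidth. Since G has at least one edge (e.g. 1–3), it is not an edgeless graph, so tw(G) ≥ 1. Hence tw(G) = 1 exactly.

Treewidth 1.
One optimal decomposition is:
Bags: B1 = {1, 3}  B2 = {3, 7}  B3 = {5, 7}  B4 = {0, 5}  B5 = {0, 9}  B6 = {4, 9}  B7 = {2, 4}  B8 = {2, 6}  B9 = {6, 8}
Tree: B1–B2, B2–B3, B3–B4, B4–B5, B5–B6, B6–B7, B7–B8, B8–B9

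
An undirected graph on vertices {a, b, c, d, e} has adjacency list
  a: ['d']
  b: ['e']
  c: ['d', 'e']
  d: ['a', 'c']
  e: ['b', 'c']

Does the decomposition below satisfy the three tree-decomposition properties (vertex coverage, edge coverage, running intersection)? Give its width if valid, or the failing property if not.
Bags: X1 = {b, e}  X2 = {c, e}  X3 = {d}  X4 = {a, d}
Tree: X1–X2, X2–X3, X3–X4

No — edge (c,d) lies in no bag.

A tree decomposition must satisfy three properties: every vertex lies in some bag; for every edge, both endpoints lie together in some bag; and for every vertex, the bags containing it form a connected subtree. Here edge (c,d) lies in no bag, so the decomposition is invalid.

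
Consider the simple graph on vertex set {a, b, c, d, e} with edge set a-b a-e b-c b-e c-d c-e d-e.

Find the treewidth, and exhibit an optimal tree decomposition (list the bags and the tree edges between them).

Treewidth 2.
One optimal decomposition is:
Bags: B1 = {a, b, e}  B2 = {b, c, e}  B3 = {c, d, e}
Tree: B1–B2, B2–B3

Each bag holds 3 vertices, so the decomposition has width 2, which upper-bounds the treewidth. For the lower bound, the 3 vertices {c, d, e} are pairwise adjacent, and any tree decomposition puts a clique entirely inside one bag — forcing width ≥ 2. Combining the bounds, tw(G) = 2.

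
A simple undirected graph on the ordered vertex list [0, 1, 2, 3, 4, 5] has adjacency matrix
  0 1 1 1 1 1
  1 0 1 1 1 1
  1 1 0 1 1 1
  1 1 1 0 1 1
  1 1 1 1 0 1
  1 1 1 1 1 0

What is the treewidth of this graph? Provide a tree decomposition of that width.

Treewidth 5.
Bags: B1 = {0, 1, 2, 3, 4, 5}
Tree: (single bag)

With just one bag of size 6, the width is 6 − 1 = 5, so tw(G) ≤ 5. For the lower bound, the 6 vertices {0, 1, 2, 3, 4, 5} are pairwise adjacent, and any tree decomposition puts a clique entirely inside one bag — forcing width ≥ 5. The upper and lower bounds meet at 5, so that is the treewidth.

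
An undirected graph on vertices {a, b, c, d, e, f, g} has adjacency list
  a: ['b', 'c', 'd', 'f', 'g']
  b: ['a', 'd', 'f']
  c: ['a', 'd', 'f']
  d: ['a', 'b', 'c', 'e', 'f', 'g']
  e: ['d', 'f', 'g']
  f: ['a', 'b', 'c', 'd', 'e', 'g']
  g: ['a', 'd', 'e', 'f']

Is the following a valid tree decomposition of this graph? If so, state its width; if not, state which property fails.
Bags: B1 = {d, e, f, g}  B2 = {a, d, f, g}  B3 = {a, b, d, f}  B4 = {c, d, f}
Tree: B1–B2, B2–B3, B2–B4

No — edge (a,c) lies in no bag.

A tree decomposition must satisfy three properties: every vertex lies in some bag; for every edge, both endpoints lie together in some bag; and for every vertex, the bags containing it form a connected subtree. Here edge (a,c) lies in no bag, so the decomposition is invalid.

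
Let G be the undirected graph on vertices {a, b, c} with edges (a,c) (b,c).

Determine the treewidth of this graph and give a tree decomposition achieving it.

Each bag holds 2 vertices, so the decomposition has width 1, which upper-bounds the treewidth. Since G has at least one edge (e.g. b–c), it is not an edgeless graph, so tw(G) ≥ 1. The upper and lower bounds meet at 1, so that is the treewidth.

Treewidth 1.
One optimal decomposition is:
Bags: B1 = {b, c}  B2 = {a, c}
Tree: B1–B2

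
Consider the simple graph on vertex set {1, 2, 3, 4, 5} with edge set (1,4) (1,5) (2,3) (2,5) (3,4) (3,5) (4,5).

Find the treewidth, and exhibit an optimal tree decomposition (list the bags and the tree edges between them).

Treewidth 2.
One optimal decomposition is:
Bags: B1 = {2, 3, 5}  B2 = {3, 4, 5}  B3 = {1, 4, 5}
Tree: B1–B2, B2–B3

The largest bag has 3 vertices, giving width 2; this decomposition certifies tw(G) ≤ 2. On the other hand G contains the 3-clique {1, 4, 5}. A clique must lie in a single bag of any decomposition, so no decomposition can have width below 2. Hence tw(G) = 2 exactly.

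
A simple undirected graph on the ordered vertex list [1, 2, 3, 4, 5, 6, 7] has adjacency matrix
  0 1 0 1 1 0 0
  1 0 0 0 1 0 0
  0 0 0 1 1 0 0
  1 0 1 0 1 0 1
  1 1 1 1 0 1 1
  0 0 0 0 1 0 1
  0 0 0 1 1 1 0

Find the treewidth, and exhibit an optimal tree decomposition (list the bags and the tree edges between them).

Treewidth 2.
One such decomposition:
Bags: B1 = {1, 4, 5}  B2 = {4, 5, 7}  B3 = {3, 4, 5}  B4 = {5, 6, 7}  B5 = {1, 2, 5}
Tree: B1–B2, B2–B3, B2–B4, B1–B5

Every bag has size at most 3, so the width is 3 − 1 = 2 and tw(G) ≤ 2. Conversely, {1, 2, 5} is a clique of size 3, and the vertices of any clique must share a bag in every tree decomposition; so some bag has ≥ 3 vertices and tw(G) ≥ 2. Therefore the treewidth is 2.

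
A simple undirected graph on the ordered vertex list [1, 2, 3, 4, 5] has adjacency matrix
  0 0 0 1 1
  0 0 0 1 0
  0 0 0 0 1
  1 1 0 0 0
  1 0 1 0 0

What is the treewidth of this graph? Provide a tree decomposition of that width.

Each bag holds 2 vertices, so the decomposition has width 1, which upper-bounds the treewidth. Since G has at least one edge (e.g. 2–4), it is not an edgeless graph, so tw(G) ≥ 1. Hence tw(G) = 1 exactly.

Treewidth 1.
One optimal decomposition is:
Bags: B1 = {2, 4}  B2 = {1, 4}  B3 = {1, 5}  B4 = {3, 5}
Tree: B1–B2, B2–B3, B3–B4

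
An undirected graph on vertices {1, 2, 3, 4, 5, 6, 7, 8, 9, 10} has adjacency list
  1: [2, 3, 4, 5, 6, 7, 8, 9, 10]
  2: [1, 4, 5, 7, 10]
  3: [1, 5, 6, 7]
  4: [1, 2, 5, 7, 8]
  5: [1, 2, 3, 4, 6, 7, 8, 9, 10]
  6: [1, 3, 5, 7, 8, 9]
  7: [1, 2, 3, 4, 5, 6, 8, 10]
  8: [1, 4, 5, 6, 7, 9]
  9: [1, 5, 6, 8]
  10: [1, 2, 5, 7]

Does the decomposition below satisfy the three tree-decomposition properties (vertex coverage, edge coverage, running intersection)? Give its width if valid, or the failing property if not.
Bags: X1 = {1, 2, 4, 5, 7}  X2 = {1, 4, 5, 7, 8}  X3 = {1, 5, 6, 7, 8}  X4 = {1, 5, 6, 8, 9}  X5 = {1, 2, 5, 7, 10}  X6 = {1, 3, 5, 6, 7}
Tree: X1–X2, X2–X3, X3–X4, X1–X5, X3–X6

Yes; width 4.

Checking the three conditions: (i) the bags cover all of {1, 2, 3, 4, 5, 6, 7, 8, 9, 10}; (ii) for each edge, some bag contains both endpoints; (iii) the bags containing any fixed vertex form a subtree. All hold, so the decomposition is valid with width 5 − 1 = 4.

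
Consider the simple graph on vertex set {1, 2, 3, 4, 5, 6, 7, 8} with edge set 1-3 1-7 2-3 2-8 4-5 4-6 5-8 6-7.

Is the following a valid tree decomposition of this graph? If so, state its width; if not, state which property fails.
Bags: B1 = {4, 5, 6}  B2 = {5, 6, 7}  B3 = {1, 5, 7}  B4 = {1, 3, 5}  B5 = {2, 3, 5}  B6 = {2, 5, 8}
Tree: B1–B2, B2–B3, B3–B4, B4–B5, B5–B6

Yes; width 2.

Checking the three conditions: (i) the bags cover all of {1, 2, 3, 4, 5, 6, 7, 8}; (ii) for each edge, some bag contains both endpoints; (iii) the bags containing any fixed vertex form a subtree. All hold, so the decomposition is valid with width 3 − 1 = 2.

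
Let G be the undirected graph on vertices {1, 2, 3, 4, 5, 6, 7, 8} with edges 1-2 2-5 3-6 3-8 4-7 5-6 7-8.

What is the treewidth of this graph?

1

A width-1 tree decomposition is:
Bags: B1 = {1, 2}  B2 = {2, 5}  B3 = {5, 6}  B4 = {3, 6}  B5 = {3, 8}  B6 = {7, 8}  B7 = {4, 7}
Tree: B1–B2, B2–B3, B3–B4, B4–B5, B5–B6, B6–B7
The largest bag has 2 vertices, giving width 1; this decomposition certifies tw(G) ≤ 1. Any graph with an edge has treewidth ≥ 1, and G has the edge 1–2. The upper and lower bounds meet at 1, so that is the treewidth.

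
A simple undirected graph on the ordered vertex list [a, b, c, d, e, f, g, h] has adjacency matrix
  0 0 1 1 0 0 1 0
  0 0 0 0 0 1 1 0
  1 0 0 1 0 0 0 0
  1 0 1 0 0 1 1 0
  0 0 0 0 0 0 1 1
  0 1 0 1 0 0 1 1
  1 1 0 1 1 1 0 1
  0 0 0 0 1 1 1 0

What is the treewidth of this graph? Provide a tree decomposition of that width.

Treewidth 2.
One optimal decomposition is:
Bags: B1 = {d, f, g}  B2 = {a, d, g}  B3 = {b, f, g}  B4 = {a, c, d}  B5 = {f, g, h}  B6 = {e, g, h}
Tree: B1–B2, B1–B3, B2–B4, B1–B5, B5–B6

The largest bag has 3 vertices, giving width 2; this decomposition certifies tw(G) ≤ 2. Conversely, {a, d, g} is a clique of size 3, and the vertices of any clique must share a bag in every tree decomposition; so some bag has ≥ 3 vertices and tw(G) ≥ 2. The upper and lower bounds meet at 2, so that is the treewidth.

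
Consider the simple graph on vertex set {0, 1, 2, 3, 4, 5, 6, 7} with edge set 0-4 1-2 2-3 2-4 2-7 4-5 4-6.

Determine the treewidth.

1

A width-1 tree decomposition is:
Bags: B1 = {4, 5}  B2 = {2, 4}  B3 = {0, 4}  B4 = {1, 2}  B5 = {4, 6}  B6 = {2, 7}  B7 = {2, 3}
Tree: B1–B2, B2–B3, B2–B4, B1–B5, B4–B6, B6–B7
Every bag has size at most 2, so the width is 2 − 1 = 1 and tw(G) ≤ 1. Since G has at least one edge (e.g. 5–4), it is not an edgeless graph, so tw(G) ≥ 1. Hence tw(G) = 1 exactly.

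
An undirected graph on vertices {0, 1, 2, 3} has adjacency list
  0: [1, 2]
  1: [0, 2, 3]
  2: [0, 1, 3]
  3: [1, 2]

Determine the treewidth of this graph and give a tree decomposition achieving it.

The largest bag has 3 vertices, giving width 2; this decomposition certifies tw(G) ≤ 2. On the other hand G contains the 3-clique {0, 1, 2}. A clique must lie in a single bag of any decomposition, so no decomposition can have width below 2. Combining the bounds, tw(G) = 2.

Treewidth 2.
One optimal decomposition is:
Bags: B1 = {1, 2, 3}  B2 = {0, 1, 2}
Tree: B1–B2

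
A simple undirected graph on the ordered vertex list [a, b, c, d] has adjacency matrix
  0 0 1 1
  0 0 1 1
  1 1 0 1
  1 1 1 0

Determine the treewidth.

2

A width-2 tree decomposition is:
Bags: B1 = {b, c, d}  B2 = {a, c, d}
Tree: B1–B2
Every bag has size at most 3, so the width is 3 − 1 = 2 and tw(G) ≤ 2. Conversely, {a, c, d} is a clique of size 3, and the vertices of any clique must share a bag in every tree decomposition; so some bag has ≥ 3 vertices and tw(G) ≥ 2. Combining the bounds, tw(G) = 2.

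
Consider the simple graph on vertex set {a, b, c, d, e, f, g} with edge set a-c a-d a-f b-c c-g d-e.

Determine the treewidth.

A width-1 tree decomposition is:
Bags: B1 = {a, d}  B2 = {a, f}  B3 = {a, c}  B4 = {c, g}  B5 = {d, e}  B6 = {b, c}
Tree: B1–B2, B2–B3, B3–B4, B1–B5, B4–B6
The largest bag has 2 vertices, giving width 1; this decomposition certifies tw(G) ≤ 1. G has an edge, so its treewidth is at least 1. The upper and lower bounds meet at 1, so that is the treewidth.

1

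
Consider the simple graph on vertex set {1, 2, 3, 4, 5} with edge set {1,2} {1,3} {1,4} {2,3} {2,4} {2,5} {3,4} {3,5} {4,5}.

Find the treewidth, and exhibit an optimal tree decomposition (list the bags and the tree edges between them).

Treewidth 3.
One such decomposition:
Bags: B1 = {2, 3, 4, 5}  B2 = {1, 2, 3, 4}
Tree: B1–B2

The largest bag has 4 vertices, giving width 3; this decomposition certifies tw(G) ≤ 3. For the lower bound, the 4 vertices {1, 2, 3, 4} are pairwise adjacent, and any tree decomposition puts a clique entirely inside one bag — forcing width ≥ 3. Hence tw(G) = 3 exactly.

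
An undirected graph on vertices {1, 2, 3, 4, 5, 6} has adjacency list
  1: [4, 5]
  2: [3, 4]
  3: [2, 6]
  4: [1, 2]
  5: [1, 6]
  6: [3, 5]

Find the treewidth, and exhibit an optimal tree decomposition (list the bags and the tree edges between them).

Treewidth 2.
Bags: B1 = {3, 5, 6}  B2 = {2, 3, 5}  B3 = {2, 4, 5}  B4 = {1, 4, 5}
Tree: B1–B2, B2–B3, B3–B4

Each bag holds 3 vertices, so the decomposition has width 2, which upper-bounds the treewidth. The edges 5–6–3–2–4–1–5 form a cycle, so G is not a tree and its treewidth is at least 2. Therefore the treewidth is 2.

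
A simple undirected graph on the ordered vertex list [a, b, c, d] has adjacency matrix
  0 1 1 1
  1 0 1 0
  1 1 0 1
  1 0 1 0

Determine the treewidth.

A width-2 tree decomposition is:
Bags: B1 = {a, b, c}  B2 = {a, c, d}
Tree: B1–B2
The largest bag has 3 vertices, giving width 2; this decomposition certifies tw(G) ≤ 2. For the lower bound, the 3 vertices {a, c, d} are pairwise adjacent, and any tree decomposition puts a clique entirely inside one bag — forcing width ≥ 2. Hence tw(G) = 2 exactly.

2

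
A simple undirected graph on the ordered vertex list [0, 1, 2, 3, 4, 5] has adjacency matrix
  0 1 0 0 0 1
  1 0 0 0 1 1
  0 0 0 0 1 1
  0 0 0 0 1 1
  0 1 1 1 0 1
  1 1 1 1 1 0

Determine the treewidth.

2

A width-2 tree decomposition is:
Bags: B1 = {0, 1, 5}  B2 = {1, 4, 5}  B3 = {3, 4, 5}  B4 = {2, 4, 5}
Tree: B1–B2, B2–B3, B2–B4
The largest bag has 3 vertices, giving width 2; this decomposition certifies tw(G) ≤ 2. For the lower bound, the 3 vertices {0, 1, 5} are pairwise adjacent, and any tree decomposition puts a clique entirely inside one bag — forcing width ≥ 2. Combining the bounds, tw(G) = 2.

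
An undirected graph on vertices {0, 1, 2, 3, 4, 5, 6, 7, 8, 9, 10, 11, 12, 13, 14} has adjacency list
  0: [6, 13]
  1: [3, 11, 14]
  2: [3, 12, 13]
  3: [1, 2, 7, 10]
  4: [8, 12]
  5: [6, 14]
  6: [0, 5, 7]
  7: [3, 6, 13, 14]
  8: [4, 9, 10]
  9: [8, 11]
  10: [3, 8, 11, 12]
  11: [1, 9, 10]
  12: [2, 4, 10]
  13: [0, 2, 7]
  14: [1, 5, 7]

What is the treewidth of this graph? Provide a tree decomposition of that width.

The largest bag has 4 vertices, giving width 3; this decomposition certifies tw(G) ≤ 3. For the lower bound: the 4 vertex sets {0,5,6}, {13}, {7}, {1,2,3,14} are disjoint, each induces a connected subgraph, and every pair is joined by at least one edge of G. Contracting each set to a single vertex therefore yields K_{4} as a minor, and since treewidth is minor-monotone, tw(G) ≥ tw(K_{4}) = 3. Combining the bounds, tw(G) = 3.

Treewidth 3.
One such decomposition:
Bags: B1 = {0, 5, 6, 13}  B2 = {5, 6, 7, 13}  B3 = {5, 7, 13, 14}  B4 = {2, 7, 13, 14}  B5 = {2, 3, 7, 14}  B6 = {1, 2, 3, 14}  B7 = {1, 2, 3, 12}  B8 = {1, 3, 10, 12}  B9 = {1, 10, 11, 12}  B10 = {4, 10, 11, 12}  B11 = {4, 8, 10, 11}  B12 = {4, 8, 9, 11}
Tree: B1–B2, B2–B3, B3–B4, B4–B5, B5–B6, B6–B7, B7–B8, B8–B9, B9–B10, B10–B11, B11–B12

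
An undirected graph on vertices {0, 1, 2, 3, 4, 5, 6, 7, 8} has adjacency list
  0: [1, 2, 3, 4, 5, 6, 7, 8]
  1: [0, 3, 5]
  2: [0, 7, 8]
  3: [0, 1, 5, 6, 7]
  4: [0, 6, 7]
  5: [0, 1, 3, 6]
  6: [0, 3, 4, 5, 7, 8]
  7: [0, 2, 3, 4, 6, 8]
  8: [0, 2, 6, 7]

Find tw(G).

3

A width-3 tree decomposition is:
Bags: B1 = {0, 3, 6, 7}  B2 = {0, 4, 6, 7}  B3 = {0, 3, 5, 6}  B4 = {0, 6, 7, 8}  B5 = {0, 2, 7, 8}  B6 = {0, 1, 3, 5}
Tree: B1–B2, B1–B3, B1–B4, B4–B5, B3–B6
Each bag holds 4 vertices, so the decomposition has width 3, which upper-bounds the treewidth. For the lower bound, the 4 vertices {0, 1, 3, 5} are pairwise adjacent, and any tree decomposition puts a clique entirely inside one bag — forcing width ≥ 3. Hence tw(G) = 3 exactly.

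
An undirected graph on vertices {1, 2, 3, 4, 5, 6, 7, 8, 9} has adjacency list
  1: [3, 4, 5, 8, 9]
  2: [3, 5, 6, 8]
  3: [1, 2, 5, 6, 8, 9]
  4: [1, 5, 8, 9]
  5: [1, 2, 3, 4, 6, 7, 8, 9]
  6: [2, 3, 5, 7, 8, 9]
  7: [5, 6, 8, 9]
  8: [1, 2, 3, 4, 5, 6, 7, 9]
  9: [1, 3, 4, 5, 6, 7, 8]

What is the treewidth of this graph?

4

A width-4 tree decomposition is:
Bags: B1 = {5, 6, 7, 8, 9}  B2 = {3, 5, 6, 8, 9}  B3 = {1, 3, 5, 8, 9}  B4 = {2, 3, 5, 6, 8}  B5 = {1, 4, 5, 8, 9}
Tree: B1–B2, B2–B3, B2–B4, B3–B5
The largest bag has 5 vertices, giving width 4; this decomposition certifies tw(G) ≤ 4. Conversely, {1, 3, 5, 8, 9} is a clique of size 5, and the vertices of any clique must share a bag in every tree decomposition; so some bag has ≥ 5 vertices and tw(G) ≥ 4. Hence tw(G) = 4 exactly.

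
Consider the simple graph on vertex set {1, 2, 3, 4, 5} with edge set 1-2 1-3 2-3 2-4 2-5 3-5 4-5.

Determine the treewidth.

2

A width-2 tree decomposition is:
Bags: B1 = {2, 4, 5}  B2 = {2, 3, 5}  B3 = {1, 2, 3}
Tree: B1–B2, B2–B3
The largest bag has 3 vertices, giving width 2; this decomposition certifies tw(G) ≤ 2. Conversely, {1, 2, 3} is a clique of size 3, and the vertices of any clique must share a bag in every tree decomposition; so some bag has ≥ 3 vertices and tw(G) ≥ 2. Therefore the treewidth is 2.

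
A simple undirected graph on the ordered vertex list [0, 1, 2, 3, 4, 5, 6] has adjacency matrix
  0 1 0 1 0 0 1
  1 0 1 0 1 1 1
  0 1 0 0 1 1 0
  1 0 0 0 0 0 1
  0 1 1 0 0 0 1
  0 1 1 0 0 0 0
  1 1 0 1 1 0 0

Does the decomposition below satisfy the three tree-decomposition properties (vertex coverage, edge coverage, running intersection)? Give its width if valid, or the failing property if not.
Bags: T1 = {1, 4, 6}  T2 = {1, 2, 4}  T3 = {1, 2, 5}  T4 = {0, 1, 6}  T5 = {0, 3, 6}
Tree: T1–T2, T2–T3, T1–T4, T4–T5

Every vertex of G appears in some bag (union = {0, 1, 2, 3, 4, 5, 6}); every edge is covered by a bag; and for each vertex v the set of bags containing v is connected in the bag tree. The decomposition is therefore valid. The largest bag has 3 vertices, so the width is 2.

Yes; width 2.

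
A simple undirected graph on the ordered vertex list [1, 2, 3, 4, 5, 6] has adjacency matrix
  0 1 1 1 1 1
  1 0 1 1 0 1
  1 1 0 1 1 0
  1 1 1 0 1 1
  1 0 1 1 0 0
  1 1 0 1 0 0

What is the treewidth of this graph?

3

A width-3 tree decomposition is:
Bags: B1 = {1, 2, 4, 6}  B2 = {1, 2, 3, 4}  B3 = {1, 3, 4, 5}
Tree: B1–B2, B2–B3
Each bag holds 4 vertices, so the decomposition has width 3, which upper-bounds the treewidth. For the lower bound, the 4 vertices {1, 2, 3, 4} are pairwise adjacent, and any tree decomposition puts a clique entirely inside one bag — forcing width ≥ 3. Combining the bounds, tw(G) = 3.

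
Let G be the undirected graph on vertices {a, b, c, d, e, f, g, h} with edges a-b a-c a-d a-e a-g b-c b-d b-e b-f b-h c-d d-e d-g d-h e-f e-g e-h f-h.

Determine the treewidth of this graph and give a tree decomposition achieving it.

Treewidth 3.
One optimal decomposition is:
Bags: B1 = {b, e, f, h}  B2 = {b, d, e, h}  B3 = {a, b, d, e}  B4 = {a, b, c, d}  B5 = {a, d, e, g}
Tree: B1–B2, B2–B3, B3–B4, B3–B5

The largest bag has 4 vertices, giving width 3; this decomposition certifies tw(G) ≤ 3. On the other hand G contains the 4-clique {a, d, e, g}. A clique must lie in a single bag of any decomposition, so no decomposition can have width below 3. Therefore the treewidth is 3.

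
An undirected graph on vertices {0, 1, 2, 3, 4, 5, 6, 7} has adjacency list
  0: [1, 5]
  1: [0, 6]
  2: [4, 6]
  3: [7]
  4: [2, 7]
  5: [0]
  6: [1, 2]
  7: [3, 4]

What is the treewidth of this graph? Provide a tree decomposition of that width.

Each bag holds 2 vertices, so the decomposition has width 1, which upper-bounds the treewidth. G has an edge, so its treewidth is at least 1. The upper and lower bounds meet at 1, so that is the treewidth.

Treewidth 1.
One such decomposition:
Bags: B1 = {3, 7}  B2 = {4, 7}  B3 = {2, 4}  B4 = {2, 6}  B5 = {1, 6}  B6 = {0, 1}  B7 = {0, 5}
Tree: B1–B2, B2–B3, B3–B4, B4–B5, B5–B6, B6–B7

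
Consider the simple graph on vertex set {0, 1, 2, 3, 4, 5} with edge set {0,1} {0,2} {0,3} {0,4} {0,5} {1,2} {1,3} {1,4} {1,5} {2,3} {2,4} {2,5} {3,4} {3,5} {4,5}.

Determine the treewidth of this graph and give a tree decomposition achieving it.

Treewidth 5.
Bags: B1 = {0, 1, 2, 3, 4, 5}
Tree: (single bag)

A single bag containing all 6 vertices is trivially a valid decomposition of width 5. Conversely, {0, 1, 2, 3, 4, 5} is a clique of size 6, and the vertices of any clique must share a bag in every tree decomposition; so some bag has ≥ 6 vertices and tw(G) ≥ 5. The upper and lower bounds meet at 5, so that is the treewidth.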